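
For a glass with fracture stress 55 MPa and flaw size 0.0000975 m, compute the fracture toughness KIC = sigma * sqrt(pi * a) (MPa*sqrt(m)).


Fracture toughness: KIC = sigma * sqrt(pi * a)
  pi * a = pi * 0.0000975 = 0.000306305
  sqrt(pi * a) = 0.017502
  KIC = 55 * 0.017502 = 0.963 MPa*sqrt(m)

0.963 MPa*sqrt(m)


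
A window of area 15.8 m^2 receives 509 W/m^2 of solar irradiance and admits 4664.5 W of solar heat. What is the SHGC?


Rearrange Q = Area * SHGC * Irradiance:
  SHGC = Q / (Area * Irradiance)
  SHGC = 4664.5 / (15.8 * 509) = 0.58

0.58


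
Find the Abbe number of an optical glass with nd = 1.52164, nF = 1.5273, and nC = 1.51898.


Abbe number formula: Vd = (nd - 1) / (nF - nC)
  nd - 1 = 1.52164 - 1 = 0.52164
  nF - nC = 1.5273 - 1.51898 = 0.00832
  Vd = 0.52164 / 0.00832 = 62.7

62.7


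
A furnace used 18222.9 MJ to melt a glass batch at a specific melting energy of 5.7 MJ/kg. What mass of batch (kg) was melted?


Rearrange E = m * s for m:
  m = E / s
  m = 18222.9 / 5.7 = 3197.0 kg

3197.0 kg


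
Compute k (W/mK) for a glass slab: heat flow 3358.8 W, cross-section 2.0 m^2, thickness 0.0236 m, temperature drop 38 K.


Fourier's law rearranged: k = Q * t / (A * dT)
  Numerator = 3358.8 * 0.0236 = 79.26768
  Denominator = 2.0 * 38 = 76.0
  k = 79.26768 / 76.0 = 1.043 W/mK

1.043 W/mK


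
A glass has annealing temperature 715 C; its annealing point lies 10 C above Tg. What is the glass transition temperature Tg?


Rearrange T_anneal = Tg + offset for Tg:
  Tg = T_anneal - offset = 715 - 10 = 705 C

705 C


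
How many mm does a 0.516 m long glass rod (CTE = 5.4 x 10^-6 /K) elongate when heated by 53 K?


Thermal expansion formula: dL = alpha * L0 * dT
  dL = (5.4 x 10^-6) * 0.516 * 53 = 0.00014768 m
Convert to mm: 0.00014768 * 1000 = 0.1477 mm

0.1477 mm


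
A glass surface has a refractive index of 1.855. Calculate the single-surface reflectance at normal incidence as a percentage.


Fresnel reflectance at normal incidence:
  R = ((n - 1)/(n + 1))^2
  (n - 1)/(n + 1) = (1.855 - 1)/(1.855 + 1) = 0.299475
  R = 0.299475^2 = 0.0896853
  R(%) = 0.0896853 * 100 = 8.969%

8.969%


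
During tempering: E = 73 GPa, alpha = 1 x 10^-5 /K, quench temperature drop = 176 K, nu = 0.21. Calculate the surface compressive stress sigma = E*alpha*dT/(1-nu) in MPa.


Tempering stress: sigma = E * alpha * dT / (1 - nu)
  E (MPa) = 73 * 1000 = 73000
  Numerator = 73000 * (1 x 10^-5) * 176 = 128.48
  Denominator = 1 - 0.21 = 0.79
  sigma = 128.48 / 0.79 = 162.6 MPa

162.6 MPa


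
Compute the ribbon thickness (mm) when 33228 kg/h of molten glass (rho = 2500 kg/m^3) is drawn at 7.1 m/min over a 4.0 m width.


Ribbon cross-section from mass balance:
  Volume rate = throughput / density = 33228 / 2500 = 13.2912 m^3/h
  thickness = volume rate / (speed * 60 * width), i.e.
  thickness = throughput / (60 * speed * width * density) * 1000
  thickness = 33228 / (60 * 7.1 * 4.0 * 2500) * 1000 = 7.8 mm

7.8 mm


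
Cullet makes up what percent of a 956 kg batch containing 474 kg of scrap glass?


Cullet ratio = (cullet mass / total batch mass) * 100
  Ratio = 474 / 956 * 100 = 49.58%

49.58%


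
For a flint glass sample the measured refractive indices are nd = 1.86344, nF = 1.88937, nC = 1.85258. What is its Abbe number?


Abbe number formula: Vd = (nd - 1) / (nF - nC)
  nd - 1 = 1.86344 - 1 = 0.86344
  nF - nC = 1.88937 - 1.85258 = 0.03679
  Vd = 0.86344 / 0.03679 = 23.47

23.47


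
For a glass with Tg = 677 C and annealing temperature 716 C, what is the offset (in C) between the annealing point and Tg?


Offset = T_anneal - Tg:
  offset = 716 - 677 = 39 C

39 C


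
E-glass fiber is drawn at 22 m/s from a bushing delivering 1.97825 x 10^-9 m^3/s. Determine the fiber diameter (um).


Cross-sectional area from continuity:
  A = Q / v = 1.97825 x 10^-9 / 22 = 8.992045 x 10^-11 m^2
Diameter from circular cross-section:
  d = sqrt(4A / pi) * 10^6 (m -> um)
  d = sqrt(4 * 8.992045 x 10^-11 / pi) * 10^6 = 10.7 um

10.7 um


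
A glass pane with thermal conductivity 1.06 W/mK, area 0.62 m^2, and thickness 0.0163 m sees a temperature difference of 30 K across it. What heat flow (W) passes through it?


Fourier's law: Q = k * A * dT / t
  Q = 1.06 * 0.62 * 30 / 0.0163
  Q = 19.716 / 0.0163 = 1209.6 W

1209.6 W


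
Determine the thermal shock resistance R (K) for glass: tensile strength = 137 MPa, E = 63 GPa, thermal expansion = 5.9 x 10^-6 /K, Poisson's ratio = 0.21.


Thermal shock resistance: R = sigma * (1 - nu) / (E * alpha)
  Numerator = 137 * (1 - 0.21) = 108.23
  Denominator = 63 * 1000 * (5.9 x 10^-6) = 0.3717
  R = 108.23 / 0.3717 = 291.2 K

291.2 K


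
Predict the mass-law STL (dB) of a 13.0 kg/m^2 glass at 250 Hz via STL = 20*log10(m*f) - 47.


Mass law: STL = 20 * log10(m * f) - 47
  m * f = 13.0 * 250 = 3250
  log10(3250) = 3.51188
  STL = 20 * 3.51188 - 47 = 70.2376 - 47 = 23.2 dB

23.2 dB


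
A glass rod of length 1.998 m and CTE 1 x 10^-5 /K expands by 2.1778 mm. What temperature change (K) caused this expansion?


Rearrange dL = alpha * L0 * dT for dT:
  dT = dL / (alpha * L0)
  dL (m) = 2.1778 / 1000 = 0.0021778
  dT = 0.0021778 / ((1 x 10^-5) * 1.998) = 109.0 K

109.0 K


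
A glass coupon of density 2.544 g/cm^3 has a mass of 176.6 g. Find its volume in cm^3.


Rearrange rho = m / V:
  V = m / rho
  V = 176.6 / 2.544 = 69.418 cm^3

69.418 cm^3


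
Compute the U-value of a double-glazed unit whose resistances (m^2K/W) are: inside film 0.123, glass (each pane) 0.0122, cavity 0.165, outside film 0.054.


Total thermal resistance (series):
  R_total = R_in + R_glass + R_air + R_glass + R_out
  R_total = 0.123 + 0.0122 + 0.165 + 0.0122 + 0.054 = 0.3664 m^2K/W
U-value = 1 / R_total = 1 / 0.3664 = 2.729 W/m^2K

2.729 W/m^2K


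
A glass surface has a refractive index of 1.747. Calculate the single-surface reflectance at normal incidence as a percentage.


Fresnel reflectance at normal incidence:
  R = ((n - 1)/(n + 1))^2
  (n - 1)/(n + 1) = (1.747 - 1)/(1.747 + 1) = 0.271933
  R = 0.271933^2 = 0.0739476
  R(%) = 0.0739476 * 100 = 7.395%

7.395%


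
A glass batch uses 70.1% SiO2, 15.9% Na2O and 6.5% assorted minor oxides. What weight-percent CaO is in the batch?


Pieces sum to 100%:
  CaO = 100 - (SiO2 + Na2O + others)
  CaO = 100 - (70.1 + 15.9 + 6.5) = 7.5%

7.5%


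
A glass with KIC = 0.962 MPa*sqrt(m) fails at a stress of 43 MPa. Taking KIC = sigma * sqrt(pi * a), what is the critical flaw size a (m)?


Rearrange KIC = sigma * sqrt(pi * a):
  sqrt(pi * a) = KIC / sigma
  sqrt(pi * a) = 0.962 / 43 = 0.022372
  a = (KIC / sigma)^2 / pi
  a = 0.022372^2 / pi = 0.0001593 m

0.0001593 m


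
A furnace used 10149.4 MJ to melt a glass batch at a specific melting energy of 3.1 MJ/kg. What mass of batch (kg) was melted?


Rearrange E = m * s for m:
  m = E / s
  m = 10149.4 / 3.1 = 3274.0 kg

3274.0 kg


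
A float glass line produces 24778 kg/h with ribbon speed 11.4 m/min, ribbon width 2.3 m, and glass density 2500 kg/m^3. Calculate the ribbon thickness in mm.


Ribbon cross-section from mass balance:
  Volume rate = throughput / density = 24778 / 2500 = 9.9112 m^3/h
  thickness = volume rate / (speed * 60 * width), i.e.
  thickness = throughput / (60 * speed * width * density) * 1000
  thickness = 24778 / (60 * 11.4 * 2.3 * 2500) * 1000 = 6.3 mm

6.3 mm


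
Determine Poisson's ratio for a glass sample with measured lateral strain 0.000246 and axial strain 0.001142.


Poisson's ratio: nu = lateral strain / axial strain
  nu = 0.000246 / 0.001142 = 0.2154

0.2154


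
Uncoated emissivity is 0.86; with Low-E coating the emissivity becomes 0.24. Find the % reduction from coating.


Percentage reduction = (1 - coated/uncoated) * 100
  Ratio = 0.24 / 0.86 = 0.2791
  Reduction = (1 - 0.2791) * 100 = 72.1%

72.1%


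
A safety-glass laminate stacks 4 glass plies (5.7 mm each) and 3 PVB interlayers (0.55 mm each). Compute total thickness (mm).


Total thickness = glass contribution + PVB contribution
  Glass: 4 * 5.7 = 22.8 mm
  PVB: 3 * 0.55 = 1.65 mm
  Total = 22.8 + 1.65 = 24.45 mm

24.45 mm


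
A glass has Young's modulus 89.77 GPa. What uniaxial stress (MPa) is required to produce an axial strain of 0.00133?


Rearrange E = sigma / epsilon:
  sigma = E * epsilon
  E (MPa) = 89.77 * 1000 = 89770
  sigma = 89770 * 0.00133 = 119.39 MPa

119.39 MPa


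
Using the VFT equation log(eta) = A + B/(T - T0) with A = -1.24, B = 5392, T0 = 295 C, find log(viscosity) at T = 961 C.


VFT equation: log(eta) = A + B / (T - T0)
  T - T0 = 961 - 295 = 666
  B / (T - T0) = 5392 / 666 = 8.096
  log(eta) = -1.24 + 8.096 = 6.856

6.856


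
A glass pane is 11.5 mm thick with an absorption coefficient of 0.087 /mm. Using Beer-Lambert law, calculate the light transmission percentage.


Beer-Lambert law: T = exp(-alpha * thickness)
  exponent = -0.087 * 11.5 = -1.0005
  T = exp(-1.0005) = 0.3677
  Percentage = 0.3677 * 100 = 36.77%

36.77%


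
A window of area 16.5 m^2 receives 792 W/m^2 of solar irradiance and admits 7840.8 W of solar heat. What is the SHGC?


Rearrange Q = Area * SHGC * Irradiance:
  SHGC = Q / (Area * Irradiance)
  SHGC = 7840.8 / (16.5 * 792) = 0.6

0.6


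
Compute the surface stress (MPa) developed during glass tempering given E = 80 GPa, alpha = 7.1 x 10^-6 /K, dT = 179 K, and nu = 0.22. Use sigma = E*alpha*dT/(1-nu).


Tempering stress: sigma = E * alpha * dT / (1 - nu)
  E (MPa) = 80 * 1000 = 80000
  Numerator = 80000 * (7.1 x 10^-6) * 179 = 101.672
  Denominator = 1 - 0.22 = 0.78
  sigma = 101.672 / 0.78 = 130.3 MPa

130.3 MPa


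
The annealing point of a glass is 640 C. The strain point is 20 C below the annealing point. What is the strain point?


Strain point = annealing point - difference:
  T_strain = 640 - 20 = 620 C

620 C


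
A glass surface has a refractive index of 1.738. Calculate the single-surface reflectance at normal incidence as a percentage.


Fresnel reflectance at normal incidence:
  R = ((n - 1)/(n + 1))^2
  (n - 1)/(n + 1) = (1.738 - 1)/(1.738 + 1) = 0.26954
  R = 0.26954^2 = 0.0726518
  R(%) = 0.0726518 * 100 = 7.265%

7.265%


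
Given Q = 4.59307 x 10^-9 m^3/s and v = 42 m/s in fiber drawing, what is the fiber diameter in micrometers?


Cross-sectional area from continuity:
  A = Q / v = 4.59307 x 10^-9 / 42 = 1.093588 x 10^-10 m^2
Diameter from circular cross-section:
  d = sqrt(4A / pi) * 10^6 (m -> um)
  d = sqrt(4 * 1.093588 x 10^-10 / pi) * 10^6 = 11.8 um

11.8 um


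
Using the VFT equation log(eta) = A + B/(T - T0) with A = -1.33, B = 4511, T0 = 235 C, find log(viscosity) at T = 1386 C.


VFT equation: log(eta) = A + B / (T - T0)
  T - T0 = 1386 - 235 = 1151
  B / (T - T0) = 4511 / 1151 = 3.919
  log(eta) = -1.33 + 3.919 = 2.589

2.589


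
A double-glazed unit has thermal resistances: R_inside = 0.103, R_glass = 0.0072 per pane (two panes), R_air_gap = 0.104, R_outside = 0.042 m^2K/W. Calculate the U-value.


Total thermal resistance (series):
  R_total = R_in + R_glass + R_air + R_glass + R_out
  R_total = 0.103 + 0.0072 + 0.104 + 0.0072 + 0.042 = 0.2634 m^2K/W
U-value = 1 / R_total = 1 / 0.2634 = 3.797 W/m^2K

3.797 W/m^2K


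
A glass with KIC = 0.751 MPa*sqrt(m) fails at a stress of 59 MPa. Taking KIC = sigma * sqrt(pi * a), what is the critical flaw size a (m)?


Rearrange KIC = sigma * sqrt(pi * a):
  sqrt(pi * a) = KIC / sigma
  sqrt(pi * a) = 0.751 / 59 = 0.012729
  a = (KIC / sigma)^2 / pi
  a = 0.012729^2 / pi = 0.0000516 m

0.0000516 m


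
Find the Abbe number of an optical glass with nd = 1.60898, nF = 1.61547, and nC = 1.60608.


Abbe number formula: Vd = (nd - 1) / (nF - nC)
  nd - 1 = 1.60898 - 1 = 0.60898
  nF - nC = 1.61547 - 1.60608 = 0.00939
  Vd = 0.60898 / 0.00939 = 64.85

64.85


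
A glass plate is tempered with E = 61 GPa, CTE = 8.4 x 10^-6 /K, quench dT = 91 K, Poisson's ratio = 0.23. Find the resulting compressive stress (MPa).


Tempering stress: sigma = E * alpha * dT / (1 - nu)
  E (MPa) = 61 * 1000 = 61000
  Numerator = 61000 * (8.4 x 10^-6) * 91 = 46.6284
  Denominator = 1 - 0.23 = 0.77
  sigma = 46.6284 / 0.77 = 60.6 MPa

60.6 MPa


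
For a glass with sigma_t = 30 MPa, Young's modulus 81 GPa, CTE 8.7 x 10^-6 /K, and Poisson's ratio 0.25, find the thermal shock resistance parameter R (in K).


Thermal shock resistance: R = sigma * (1 - nu) / (E * alpha)
  Numerator = 30 * (1 - 0.25) = 22.5
  Denominator = 81 * 1000 * (8.7 x 10^-6) = 0.7047
  R = 22.5 / 0.7047 = 31.9 K

31.9 K


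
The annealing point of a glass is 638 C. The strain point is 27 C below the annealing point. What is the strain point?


Strain point = annealing point - difference:
  T_strain = 638 - 27 = 611 C

611 C


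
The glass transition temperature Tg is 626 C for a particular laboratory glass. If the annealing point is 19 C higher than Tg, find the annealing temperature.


The annealing temperature is Tg plus the offset:
  T_anneal = 626 + 19 = 645 C

645 C


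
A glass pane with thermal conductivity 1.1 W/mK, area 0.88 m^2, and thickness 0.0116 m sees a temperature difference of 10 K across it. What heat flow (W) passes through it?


Fourier's law: Q = k * A * dT / t
  Q = 1.1 * 0.88 * 10 / 0.0116
  Q = 9.68 / 0.0116 = 834.5 W

834.5 W


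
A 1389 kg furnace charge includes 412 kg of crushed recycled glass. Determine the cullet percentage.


Cullet ratio = (cullet mass / total batch mass) * 100
  Ratio = 412 / 1389 * 100 = 29.66%

29.66%


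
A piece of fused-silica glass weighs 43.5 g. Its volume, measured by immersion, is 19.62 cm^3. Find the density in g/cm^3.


Use the definition of density:
  rho = mass / volume
  rho = 43.5 / 19.62 = 2.217 g/cm^3

2.217 g/cm^3


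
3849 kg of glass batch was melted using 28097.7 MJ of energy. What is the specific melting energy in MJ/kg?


Rearrange E = m * s for s:
  s = E / m
  s = 28097.7 / 3849 = 7.3 MJ/kg

7.3 MJ/kg


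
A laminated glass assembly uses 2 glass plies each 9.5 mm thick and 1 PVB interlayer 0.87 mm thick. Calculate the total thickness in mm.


Total thickness = glass contribution + PVB contribution
  Glass: 2 * 9.5 = 19.0 mm
  PVB: 1 * 0.87 = 0.87 mm
  Total = 19.0 + 0.87 = 19.87 mm

19.87 mm


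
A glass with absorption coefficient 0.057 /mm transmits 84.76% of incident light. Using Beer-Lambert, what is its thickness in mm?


Rearrange T = exp(-alpha * thickness):
  thickness = -ln(T) / alpha
  T = 84.76/100 = 0.8476
  ln(T) = -0.16535
  -ln(T) = 0.16535
  thickness = 0.16535 / 0.057 = 2.9 mm

2.9 mm


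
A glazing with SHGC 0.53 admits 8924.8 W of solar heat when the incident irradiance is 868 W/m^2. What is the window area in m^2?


Rearrange Q = Area * SHGC * Irradiance:
  Area = Q / (SHGC * Irradiance)
  Area = 8924.8 / (0.53 * 868) = 19.4 m^2

19.4 m^2


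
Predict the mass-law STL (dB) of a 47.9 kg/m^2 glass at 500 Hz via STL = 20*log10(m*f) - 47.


Mass law: STL = 20 * log10(m * f) - 47
  m * f = 47.9 * 500 = 23950
  log10(23950) = 4.37931
  STL = 20 * 4.37931 - 47 = 87.5862 - 47 = 40.6 dB

40.6 dB


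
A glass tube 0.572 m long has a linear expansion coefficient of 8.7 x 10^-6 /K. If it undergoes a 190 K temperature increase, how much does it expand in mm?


Thermal expansion formula: dL = alpha * L0 * dT
  dL = (8.7 x 10^-6) * 0.572 * 190 = 0.00094552 m
Convert to mm: 0.00094552 * 1000 = 0.9455 mm

0.9455 mm


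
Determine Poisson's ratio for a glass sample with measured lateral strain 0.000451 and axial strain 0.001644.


Poisson's ratio: nu = lateral strain / axial strain
  nu = 0.000451 / 0.001644 = 0.2743

0.2743


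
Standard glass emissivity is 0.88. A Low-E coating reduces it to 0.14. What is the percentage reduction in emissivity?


Percentage reduction = (1 - coated/uncoated) * 100
  Ratio = 0.14 / 0.88 = 0.1591
  Reduction = (1 - 0.1591) * 100 = 84.1%

84.1%


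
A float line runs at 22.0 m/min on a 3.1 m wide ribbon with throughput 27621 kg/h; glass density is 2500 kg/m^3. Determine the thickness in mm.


Ribbon cross-section from mass balance:
  Volume rate = throughput / density = 27621 / 2500 = 11.0484 m^3/h
  thickness = volume rate / (speed * 60 * width), i.e.
  thickness = throughput / (60 * speed * width * density) * 1000
  thickness = 27621 / (60 * 22.0 * 3.1 * 2500) * 1000 = 2.7 mm

2.7 mm


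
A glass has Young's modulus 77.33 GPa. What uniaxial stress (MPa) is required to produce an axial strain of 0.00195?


Rearrange E = sigma / epsilon:
  sigma = E * epsilon
  E (MPa) = 77.33 * 1000 = 77330
  sigma = 77330 * 0.00195 = 150.79 MPa

150.79 MPa


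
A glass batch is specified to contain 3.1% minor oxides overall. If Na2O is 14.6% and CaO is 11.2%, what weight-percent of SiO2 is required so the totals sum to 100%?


Known pieces sum to 100%:
  SiO2 = 100 - (others + Na2O + CaO)
  SiO2 = 100 - (3.1 + 14.6 + 11.2) = 71.1%

71.1%


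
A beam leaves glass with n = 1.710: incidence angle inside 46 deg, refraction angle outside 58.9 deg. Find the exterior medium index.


Apply Snell's law: n1 * sin(theta1) = n2 * sin(theta2)
  n2 = n1 * sin(theta1) / sin(theta2)
  sin(46) = 0.71934
  sin(58.9) = 0.856267
  n2 = 1.710 * 0.71934 / 0.856267 = 1.4366

1.4366


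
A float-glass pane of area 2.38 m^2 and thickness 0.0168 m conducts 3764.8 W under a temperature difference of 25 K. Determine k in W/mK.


Fourier's law rearranged: k = Q * t / (A * dT)
  Numerator = 3764.8 * 0.0168 = 63.24864
  Denominator = 2.38 * 25 = 59.5
  k = 63.24864 / 59.5 = 1.063 W/mK

1.063 W/mK


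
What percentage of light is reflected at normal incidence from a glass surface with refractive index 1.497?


Fresnel reflectance at normal incidence:
  R = ((n - 1)/(n + 1))^2
  (n - 1)/(n + 1) = (1.497 - 1)/(1.497 + 1) = 0.199039
  R = 0.199039^2 = 0.0396165
  R(%) = 0.0396165 * 100 = 3.962%

3.962%


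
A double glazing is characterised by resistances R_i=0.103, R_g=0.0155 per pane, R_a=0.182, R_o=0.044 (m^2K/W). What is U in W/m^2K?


Total thermal resistance (series):
  R_total = R_in + R_glass + R_air + R_glass + R_out
  R_total = 0.103 + 0.0155 + 0.182 + 0.0155 + 0.044 = 0.36 m^2K/W
U-value = 1 / R_total = 1 / 0.36 = 2.778 W/m^2K

2.778 W/m^2K


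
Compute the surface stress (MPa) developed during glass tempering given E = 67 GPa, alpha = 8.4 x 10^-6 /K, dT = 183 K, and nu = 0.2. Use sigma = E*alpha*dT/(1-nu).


Tempering stress: sigma = E * alpha * dT / (1 - nu)
  E (MPa) = 67 * 1000 = 67000
  Numerator = 67000 * (8.4 x 10^-6) * 183 = 102.9924
  Denominator = 1 - 0.2 = 0.8
  sigma = 102.9924 / 0.8 = 128.7 MPa

128.7 MPa


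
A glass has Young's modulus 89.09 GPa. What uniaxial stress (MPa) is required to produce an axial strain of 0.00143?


Rearrange E = sigma / epsilon:
  sigma = E * epsilon
  E (MPa) = 89.09 * 1000 = 89090
  sigma = 89090 * 0.00143 = 127.4 MPa

127.4 MPa


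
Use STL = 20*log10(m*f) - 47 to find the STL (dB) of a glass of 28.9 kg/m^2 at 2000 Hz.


Mass law: STL = 20 * log10(m * f) - 47
  m * f = 28.9 * 2000 = 57800
  log10(57800) = 4.76193
  STL = 20 * 4.76193 - 47 = 95.2386 - 47 = 48.2 dB

48.2 dB


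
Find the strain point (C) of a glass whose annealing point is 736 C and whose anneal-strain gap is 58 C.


Strain point = annealing point - difference:
  T_strain = 736 - 58 = 678 C

678 C


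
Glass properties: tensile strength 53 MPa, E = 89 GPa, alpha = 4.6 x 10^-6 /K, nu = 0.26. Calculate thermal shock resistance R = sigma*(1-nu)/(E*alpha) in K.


Thermal shock resistance: R = sigma * (1 - nu) / (E * alpha)
  Numerator = 53 * (1 - 0.26) = 39.22
  Denominator = 89 * 1000 * (4.6 x 10^-6) = 0.4094
  R = 39.22 / 0.4094 = 95.8 K

95.8 K


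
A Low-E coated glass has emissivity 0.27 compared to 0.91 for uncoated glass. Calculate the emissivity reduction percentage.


Percentage reduction = (1 - coated/uncoated) * 100
  Ratio = 0.27 / 0.91 = 0.2967
  Reduction = (1 - 0.2967) * 100 = 70.3%

70.3%


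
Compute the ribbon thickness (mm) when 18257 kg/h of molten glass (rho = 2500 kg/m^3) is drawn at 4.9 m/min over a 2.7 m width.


Ribbon cross-section from mass balance:
  Volume rate = throughput / density = 18257 / 2500 = 7.3028 m^3/h
  thickness = volume rate / (speed * 60 * width), i.e.
  thickness = throughput / (60 * speed * width * density) * 1000
  thickness = 18257 / (60 * 4.9 * 2.7 * 2500) * 1000 = 9.2 mm

9.2 mm


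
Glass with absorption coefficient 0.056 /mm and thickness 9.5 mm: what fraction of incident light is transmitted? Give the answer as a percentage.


Beer-Lambert law: T = exp(-alpha * thickness)
  exponent = -0.056 * 9.5 = -0.532
  T = exp(-0.532) = 0.5874
  Percentage = 0.5874 * 100 = 58.74%

58.74%


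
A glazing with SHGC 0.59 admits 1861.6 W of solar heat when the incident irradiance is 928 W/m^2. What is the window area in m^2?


Rearrange Q = Area * SHGC * Irradiance:
  Area = Q / (SHGC * Irradiance)
  Area = 1861.6 / (0.59 * 928) = 3.4 m^2

3.4 m^2


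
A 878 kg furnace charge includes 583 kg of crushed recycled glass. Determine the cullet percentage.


Cullet ratio = (cullet mass / total batch mass) * 100
  Ratio = 583 / 878 * 100 = 66.4%

66.4%


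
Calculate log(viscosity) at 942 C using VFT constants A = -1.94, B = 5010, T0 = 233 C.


VFT equation: log(eta) = A + B / (T - T0)
  T - T0 = 942 - 233 = 709
  B / (T - T0) = 5010 / 709 = 7.066
  log(eta) = -1.94 + 7.066 = 5.126

5.126


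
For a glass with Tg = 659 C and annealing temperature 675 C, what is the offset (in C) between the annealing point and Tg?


Offset = T_anneal - Tg:
  offset = 675 - 659 = 16 C

16 C


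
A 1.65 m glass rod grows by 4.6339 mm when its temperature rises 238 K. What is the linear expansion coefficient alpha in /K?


Rearrange dL = alpha * L0 * dT for alpha:
  alpha = dL / (L0 * dT)
  alpha = (4.6339 / 1000) / (1.65 * 238) = 0.0000118 /K = 1.18 x 10^-5 /K

1.18 x 10^-5 /K


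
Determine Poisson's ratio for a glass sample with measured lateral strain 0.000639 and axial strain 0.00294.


Poisson's ratio: nu = lateral strain / axial strain
  nu = 0.000639 / 0.00294 = 0.2173

0.2173


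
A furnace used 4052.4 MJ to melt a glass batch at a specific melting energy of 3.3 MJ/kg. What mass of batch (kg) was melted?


Rearrange E = m * s for m:
  m = E / s
  m = 4052.4 / 3.3 = 1228.0 kg

1228.0 kg


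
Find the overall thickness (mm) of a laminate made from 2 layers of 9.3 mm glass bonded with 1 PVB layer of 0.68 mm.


Total thickness = glass contribution + PVB contribution
  Glass: 2 * 9.3 = 18.6 mm
  PVB: 1 * 0.68 = 0.68 mm
  Total = 18.6 + 0.68 = 19.28 mm

19.28 mm


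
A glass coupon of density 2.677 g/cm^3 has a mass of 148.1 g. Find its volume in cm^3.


Rearrange rho = m / V:
  V = m / rho
  V = 148.1 / 2.677 = 55.323 cm^3

55.323 cm^3


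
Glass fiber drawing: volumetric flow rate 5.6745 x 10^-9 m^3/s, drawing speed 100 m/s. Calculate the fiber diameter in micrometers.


Cross-sectional area from continuity:
  A = Q / v = 5.6745 x 10^-9 / 100 = 5.6745 x 10^-11 m^2
Diameter from circular cross-section:
  d = sqrt(4A / pi) * 10^6 (m -> um)
  d = sqrt(4 * 5.6745 x 10^-11 / pi) * 10^6 = 8.5 um

8.5 um


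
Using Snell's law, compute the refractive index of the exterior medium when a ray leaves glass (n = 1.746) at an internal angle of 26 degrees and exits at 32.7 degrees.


Apply Snell's law: n1 * sin(theta1) = n2 * sin(theta2)
  n2 = n1 * sin(theta1) / sin(theta2)
  sin(26) = 0.438371
  sin(32.7) = 0.54024
  n2 = 1.746 * 0.438371 / 0.54024 = 1.4168

1.4168


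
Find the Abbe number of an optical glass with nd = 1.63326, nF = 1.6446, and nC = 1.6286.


Abbe number formula: Vd = (nd - 1) / (nF - nC)
  nd - 1 = 1.63326 - 1 = 0.63326
  nF - nC = 1.6446 - 1.6286 = 0.016
  Vd = 0.63326 / 0.016 = 39.58

39.58


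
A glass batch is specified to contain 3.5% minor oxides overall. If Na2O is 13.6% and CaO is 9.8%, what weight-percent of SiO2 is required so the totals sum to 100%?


Known pieces sum to 100%:
  SiO2 = 100 - (others + Na2O + CaO)
  SiO2 = 100 - (3.5 + 13.6 + 9.8) = 73.1%

73.1%


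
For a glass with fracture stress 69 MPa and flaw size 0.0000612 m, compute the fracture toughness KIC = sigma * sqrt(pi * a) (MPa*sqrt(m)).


Fracture toughness: KIC = sigma * sqrt(pi * a)
  pi * a = pi * 0.0000612 = 0.000192265
  sqrt(pi * a) = 0.013866
  KIC = 69 * 0.013866 = 0.957 MPa*sqrt(m)

0.957 MPa*sqrt(m)


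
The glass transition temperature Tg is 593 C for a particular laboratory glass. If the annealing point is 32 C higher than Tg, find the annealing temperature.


The annealing temperature is Tg plus the offset:
  T_anneal = 593 + 32 = 625 C

625 C


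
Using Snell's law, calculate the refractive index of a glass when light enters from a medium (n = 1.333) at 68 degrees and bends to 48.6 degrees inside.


Apply Snell's law: n1 * sin(theta1) = n2 * sin(theta2)
  n2 = n1 * sin(theta1) / sin(theta2)
  sin(68) = 0.927184
  sin(48.6) = 0.750111
  n2 = 1.333 * 0.927184 / 0.750111 = 1.6477

1.6477


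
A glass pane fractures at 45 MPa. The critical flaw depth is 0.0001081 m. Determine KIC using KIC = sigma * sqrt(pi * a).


Fracture toughness: KIC = sigma * sqrt(pi * a)
  pi * a = pi * 0.0001081 = 0.000339606
  sqrt(pi * a) = 0.018428
  KIC = 45 * 0.018428 = 0.829 MPa*sqrt(m)

0.829 MPa*sqrt(m)


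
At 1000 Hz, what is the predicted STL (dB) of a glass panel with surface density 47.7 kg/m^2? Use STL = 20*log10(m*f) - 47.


Mass law: STL = 20 * log10(m * f) - 47
  m * f = 47.7 * 1000 = 47700
  log10(47700) = 4.67852
  STL = 20 * 4.67852 - 47 = 93.5704 - 47 = 46.6 dB

46.6 dB


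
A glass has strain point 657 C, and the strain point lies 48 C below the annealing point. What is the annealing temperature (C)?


T_anneal = T_strain + gap:
  T_anneal = 657 + 48 = 705 C

705 C


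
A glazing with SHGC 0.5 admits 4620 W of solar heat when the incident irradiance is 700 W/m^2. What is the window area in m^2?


Rearrange Q = Area * SHGC * Irradiance:
  Area = Q / (SHGC * Irradiance)
  Area = 4620 / (0.5 * 700) = 13.2 m^2

13.2 m^2


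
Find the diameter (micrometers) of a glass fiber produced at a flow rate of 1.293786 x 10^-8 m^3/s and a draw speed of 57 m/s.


Cross-sectional area from continuity:
  A = Q / v = 1.293786 x 10^-8 / 57 = 2.2698 x 10^-10 m^2
Diameter from circular cross-section:
  d = sqrt(4A / pi) * 10^6 (m -> um)
  d = sqrt(4 * 2.2698 x 10^-10 / pi) * 10^6 = 17.0 um

17.0 um


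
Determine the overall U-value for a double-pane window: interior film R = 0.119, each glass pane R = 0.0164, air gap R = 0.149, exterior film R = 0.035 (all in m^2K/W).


Total thermal resistance (series):
  R_total = R_in + R_glass + R_air + R_glass + R_out
  R_total = 0.119 + 0.0164 + 0.149 + 0.0164 + 0.035 = 0.3358 m^2K/W
U-value = 1 / R_total = 1 / 0.3358 = 2.978 W/m^2K

2.978 W/m^2K


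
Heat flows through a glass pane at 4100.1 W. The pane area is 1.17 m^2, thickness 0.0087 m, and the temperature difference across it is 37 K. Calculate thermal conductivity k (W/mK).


Fourier's law rearranged: k = Q * t / (A * dT)
  Numerator = 4100.1 * 0.0087 = 35.67087
  Denominator = 1.17 * 37 = 43.29
  k = 35.67087 / 43.29 = 0.824 W/mK

0.824 W/mK


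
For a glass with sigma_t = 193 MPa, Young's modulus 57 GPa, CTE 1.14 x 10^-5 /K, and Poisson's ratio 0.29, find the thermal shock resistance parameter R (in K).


Thermal shock resistance: R = sigma * (1 - nu) / (E * alpha)
  Numerator = 193 * (1 - 0.29) = 137.03
  Denominator = 57 * 1000 * (1.14 x 10^-5) = 0.6498
  R = 137.03 / 0.6498 = 210.9 K

210.9 K


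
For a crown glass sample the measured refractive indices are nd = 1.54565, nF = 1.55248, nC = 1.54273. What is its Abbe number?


Abbe number formula: Vd = (nd - 1) / (nF - nC)
  nd - 1 = 1.54565 - 1 = 0.54565
  nF - nC = 1.55248 - 1.54273 = 0.00975
  Vd = 0.54565 / 0.00975 = 55.96

55.96


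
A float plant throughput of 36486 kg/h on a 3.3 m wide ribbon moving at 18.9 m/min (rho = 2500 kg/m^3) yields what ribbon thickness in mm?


Ribbon cross-section from mass balance:
  Volume rate = throughput / density = 36486 / 2500 = 14.5944 m^3/h
  thickness = volume rate / (speed * 60 * width), i.e.
  thickness = throughput / (60 * speed * width * density) * 1000
  thickness = 36486 / (60 * 18.9 * 3.3 * 2500) * 1000 = 3.9 mm

3.9 mm


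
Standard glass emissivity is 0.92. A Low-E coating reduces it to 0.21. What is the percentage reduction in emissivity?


Percentage reduction = (1 - coated/uncoated) * 100
  Ratio = 0.21 / 0.92 = 0.2283
  Reduction = (1 - 0.2283) * 100 = 77.2%

77.2%


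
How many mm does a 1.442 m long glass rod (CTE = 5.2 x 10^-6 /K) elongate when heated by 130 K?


Thermal expansion formula: dL = alpha * L0 * dT
  dL = (5.2 x 10^-6) * 1.442 * 130 = 0.00097479 m
Convert to mm: 0.00097479 * 1000 = 0.9748 mm

0.9748 mm


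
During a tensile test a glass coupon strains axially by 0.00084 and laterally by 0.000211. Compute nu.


Poisson's ratio: nu = lateral strain / axial strain
  nu = 0.000211 / 0.00084 = 0.2512

0.2512


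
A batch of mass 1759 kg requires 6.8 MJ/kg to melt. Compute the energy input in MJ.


Total energy = mass * specific energy
  E = 1759 * 6.8 = 11961.2 MJ

11961.2 MJ


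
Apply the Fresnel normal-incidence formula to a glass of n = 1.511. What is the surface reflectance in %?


Fresnel reflectance at normal incidence:
  R = ((n - 1)/(n + 1))^2
  (n - 1)/(n + 1) = (1.511 - 1)/(1.511 + 1) = 0.203505
  R = 0.203505^2 = 0.0414143
  R(%) = 0.0414143 * 100 = 4.141%

4.141%


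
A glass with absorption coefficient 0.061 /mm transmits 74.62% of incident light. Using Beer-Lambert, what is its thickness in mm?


Rearrange T = exp(-alpha * thickness):
  thickness = -ln(T) / alpha
  T = 74.62/100 = 0.7462
  ln(T) = -0.29276
  -ln(T) = 0.29276
  thickness = 0.29276 / 0.061 = 4.8 mm

4.8 mm


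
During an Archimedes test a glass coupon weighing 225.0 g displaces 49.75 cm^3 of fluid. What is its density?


Use the definition of density:
  rho = mass / volume
  rho = 225.0 / 49.75 = 4.523 g/cm^3

4.523 g/cm^3


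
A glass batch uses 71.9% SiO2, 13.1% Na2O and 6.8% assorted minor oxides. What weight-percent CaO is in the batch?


Pieces sum to 100%:
  CaO = 100 - (SiO2 + Na2O + others)
  CaO = 100 - (71.9 + 13.1 + 6.8) = 8.2%

8.2%


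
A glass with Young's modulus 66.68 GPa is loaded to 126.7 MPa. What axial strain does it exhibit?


Rearrange E = sigma / epsilon:
  epsilon = sigma / E
  E (MPa) = 66.68 * 1000 = 66680
  epsilon = 126.7 / 66680 = 0.0019

0.0019


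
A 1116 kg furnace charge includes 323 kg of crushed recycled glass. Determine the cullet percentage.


Cullet ratio = (cullet mass / total batch mass) * 100
  Ratio = 323 / 1116 * 100 = 28.94%

28.94%


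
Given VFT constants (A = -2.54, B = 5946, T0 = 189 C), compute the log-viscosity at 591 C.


VFT equation: log(eta) = A + B / (T - T0)
  T - T0 = 591 - 189 = 402
  B / (T - T0) = 5946 / 402 = 14.791
  log(eta) = -2.54 + 14.791 = 12.251

12.251


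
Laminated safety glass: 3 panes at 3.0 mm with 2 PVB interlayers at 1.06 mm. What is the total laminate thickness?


Total thickness = glass contribution + PVB contribution
  Glass: 3 * 3.0 = 9.0 mm
  PVB: 2 * 1.06 = 2.12 mm
  Total = 9.0 + 2.12 = 11.12 mm

11.12 mm


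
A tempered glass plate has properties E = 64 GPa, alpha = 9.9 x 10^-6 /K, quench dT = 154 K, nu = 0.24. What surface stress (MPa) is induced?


Tempering stress: sigma = E * alpha * dT / (1 - nu)
  E (MPa) = 64 * 1000 = 64000
  Numerator = 64000 * (9.9 x 10^-6) * 154 = 97.5744
  Denominator = 1 - 0.24 = 0.76
  sigma = 97.5744 / 0.76 = 128.4 MPa

128.4 MPa


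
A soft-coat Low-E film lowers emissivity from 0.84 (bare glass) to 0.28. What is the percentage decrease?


Percentage reduction = (1 - coated/uncoated) * 100
  Ratio = 0.28 / 0.84 = 0.3333
  Reduction = (1 - 0.3333) * 100 = 66.7%

66.7%


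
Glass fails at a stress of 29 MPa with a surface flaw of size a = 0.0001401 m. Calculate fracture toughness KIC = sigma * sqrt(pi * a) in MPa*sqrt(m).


Fracture toughness: KIC = sigma * sqrt(pi * a)
  pi * a = pi * 0.0001401 = 0.000440137
  sqrt(pi * a) = 0.020979
  KIC = 29 * 0.020979 = 0.608 MPa*sqrt(m)

0.608 MPa*sqrt(m)


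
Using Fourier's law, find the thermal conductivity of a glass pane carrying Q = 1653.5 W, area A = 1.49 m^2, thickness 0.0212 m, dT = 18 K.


Fourier's law rearranged: k = Q * t / (A * dT)
  Numerator = 1653.5 * 0.0212 = 35.0542
  Denominator = 1.49 * 18 = 26.82
  k = 35.0542 / 26.82 = 1.307 W/mK

1.307 W/mK


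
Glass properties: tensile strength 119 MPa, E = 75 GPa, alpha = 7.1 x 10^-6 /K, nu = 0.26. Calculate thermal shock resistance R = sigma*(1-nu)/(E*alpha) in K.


Thermal shock resistance: R = sigma * (1 - nu) / (E * alpha)
  Numerator = 119 * (1 - 0.26) = 88.06
  Denominator = 75 * 1000 * (7.1 x 10^-6) = 0.5325
  R = 88.06 / 0.5325 = 165.4 K

165.4 K


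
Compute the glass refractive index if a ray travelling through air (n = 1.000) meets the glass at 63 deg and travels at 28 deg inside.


Apply Snell's law: n1 * sin(theta1) = n2 * sin(theta2)
  n2 = n1 * sin(theta1) / sin(theta2)
  sin(63) = 0.891007
  sin(28) = 0.469472
  n2 = 1.000 * 0.891007 / 0.469472 = 1.8979

1.8979


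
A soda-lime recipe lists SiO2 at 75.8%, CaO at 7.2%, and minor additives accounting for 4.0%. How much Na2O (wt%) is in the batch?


Pieces sum to 100%:
  Na2O = 100 - (SiO2 + CaO + others)
  Na2O = 100 - (75.8 + 7.2 + 4.0) = 13.0%

13.0%


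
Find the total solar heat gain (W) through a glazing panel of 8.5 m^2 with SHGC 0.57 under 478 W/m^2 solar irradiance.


Solar heat gain: Q = Area * SHGC * Irradiance
  Q = 8.5 * 0.57 * 478 = 2315.9 W

2315.9 W


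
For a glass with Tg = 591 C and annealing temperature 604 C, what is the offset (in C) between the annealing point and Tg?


Offset = T_anneal - Tg:
  offset = 604 - 591 = 13 C

13 C


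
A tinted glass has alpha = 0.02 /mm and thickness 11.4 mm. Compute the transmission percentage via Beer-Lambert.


Beer-Lambert law: T = exp(-alpha * thickness)
  exponent = -0.02 * 11.4 = -0.228
  T = exp(-0.228) = 0.7961
  Percentage = 0.7961 * 100 = 79.61%

79.61%


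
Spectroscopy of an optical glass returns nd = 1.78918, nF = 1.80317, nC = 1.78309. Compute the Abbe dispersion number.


Abbe number formula: Vd = (nd - 1) / (nF - nC)
  nd - 1 = 1.78918 - 1 = 0.78918
  nF - nC = 1.80317 - 1.78309 = 0.02008
  Vd = 0.78918 / 0.02008 = 39.3

39.3


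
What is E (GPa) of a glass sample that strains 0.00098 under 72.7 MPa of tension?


Young's modulus: E = stress / strain
  E = 72.7 MPa / 0.00098 = 74183.67 MPa
Convert to GPa: 74183.67 / 1000 = 74.18 GPa

74.18 GPa


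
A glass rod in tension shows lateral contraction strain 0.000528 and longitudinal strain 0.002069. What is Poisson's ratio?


Poisson's ratio: nu = lateral strain / axial strain
  nu = 0.000528 / 0.002069 = 0.2552

0.2552


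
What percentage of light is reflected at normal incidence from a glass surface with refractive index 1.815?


Fresnel reflectance at normal incidence:
  R = ((n - 1)/(n + 1))^2
  (n - 1)/(n + 1) = (1.815 - 1)/(1.815 + 1) = 0.28952
  R = 0.28952^2 = 0.0838218
  R(%) = 0.0838218 * 100 = 8.382%

8.382%


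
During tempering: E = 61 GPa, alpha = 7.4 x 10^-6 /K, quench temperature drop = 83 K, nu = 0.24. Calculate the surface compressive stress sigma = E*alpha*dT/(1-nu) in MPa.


Tempering stress: sigma = E * alpha * dT / (1 - nu)
  E (MPa) = 61 * 1000 = 61000
  Numerator = 61000 * (7.4 x 10^-6) * 83 = 37.4662
  Denominator = 1 - 0.24 = 0.76
  sigma = 37.4662 / 0.76 = 49.3 MPa

49.3 MPa


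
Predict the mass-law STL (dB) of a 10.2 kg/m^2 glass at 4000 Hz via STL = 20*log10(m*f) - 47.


Mass law: STL = 20 * log10(m * f) - 47
  m * f = 10.2 * 4000 = 40800
  log10(40800) = 4.61066
  STL = 20 * 4.61066 - 47 = 92.2132 - 47 = 45.2 dB

45.2 dB


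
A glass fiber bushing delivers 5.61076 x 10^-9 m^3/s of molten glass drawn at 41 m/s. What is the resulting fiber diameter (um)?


Cross-sectional area from continuity:
  A = Q / v = 5.61076 x 10^-9 / 41 = 1.368478 x 10^-10 m^2
Diameter from circular cross-section:
  d = sqrt(4A / pi) * 10^6 (m -> um)
  d = sqrt(4 * 1.368478 x 10^-10 / pi) * 10^6 = 13.2 um

13.2 um


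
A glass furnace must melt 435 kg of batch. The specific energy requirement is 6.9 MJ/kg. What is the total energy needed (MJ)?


Total energy = mass * specific energy
  E = 435 * 6.9 = 3001.5 MJ

3001.5 MJ


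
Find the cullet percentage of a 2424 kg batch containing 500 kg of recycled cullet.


Cullet ratio = (cullet mass / total batch mass) * 100
  Ratio = 500 / 2424 * 100 = 20.63%

20.63%


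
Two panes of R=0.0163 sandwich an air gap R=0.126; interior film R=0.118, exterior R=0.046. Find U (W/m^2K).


Total thermal resistance (series):
  R_total = R_in + R_glass + R_air + R_glass + R_out
  R_total = 0.118 + 0.0163 + 0.126 + 0.0163 + 0.046 = 0.3226 m^2K/W
U-value = 1 / R_total = 1 / 0.3226 = 3.1 W/m^2K

3.1 W/m^2K


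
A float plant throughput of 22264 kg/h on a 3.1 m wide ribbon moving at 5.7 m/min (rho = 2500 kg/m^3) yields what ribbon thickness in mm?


Ribbon cross-section from mass balance:
  Volume rate = throughput / density = 22264 / 2500 = 8.9056 m^3/h
  thickness = volume rate / (speed * 60 * width), i.e.
  thickness = throughput / (60 * speed * width * density) * 1000
  thickness = 22264 / (60 * 5.7 * 3.1 * 2500) * 1000 = 8.4 mm

8.4 mm


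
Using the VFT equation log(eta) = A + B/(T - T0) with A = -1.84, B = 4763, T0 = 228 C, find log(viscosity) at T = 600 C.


VFT equation: log(eta) = A + B / (T - T0)
  T - T0 = 600 - 228 = 372
  B / (T - T0) = 4763 / 372 = 12.804
  log(eta) = -1.84 + 12.804 = 10.964

10.964


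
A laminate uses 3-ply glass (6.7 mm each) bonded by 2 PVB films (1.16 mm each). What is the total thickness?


Total thickness = glass contribution + PVB contribution
  Glass: 3 * 6.7 = 20.1 mm
  PVB: 2 * 1.16 = 2.32 mm
  Total = 20.1 + 2.32 = 22.42 mm

22.42 mm


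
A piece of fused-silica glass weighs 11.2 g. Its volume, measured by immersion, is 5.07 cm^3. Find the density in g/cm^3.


Use the definition of density:
  rho = mass / volume
  rho = 11.2 / 5.07 = 2.209 g/cm^3

2.209 g/cm^3


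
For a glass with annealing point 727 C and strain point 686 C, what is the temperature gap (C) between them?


Gap = T_anneal - T_strain:
  gap = 727 - 686 = 41 C

41 C


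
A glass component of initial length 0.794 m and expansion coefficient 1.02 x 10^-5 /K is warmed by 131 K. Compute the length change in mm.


Thermal expansion formula: dL = alpha * L0 * dT
  dL = (1.02 x 10^-5) * 0.794 * 131 = 0.00106094 m
Convert to mm: 0.00106094 * 1000 = 1.0609 mm

1.0609 mm


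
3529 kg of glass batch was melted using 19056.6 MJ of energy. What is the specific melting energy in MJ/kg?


Rearrange E = m * s for s:
  s = E / m
  s = 19056.6 / 3529 = 5.4 MJ/kg

5.4 MJ/kg


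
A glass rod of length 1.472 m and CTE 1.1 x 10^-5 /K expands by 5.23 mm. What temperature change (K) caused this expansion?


Rearrange dL = alpha * L0 * dT for dT:
  dT = dL / (alpha * L0)
  dL (m) = 5.23 / 1000 = 0.00523
  dT = 0.00523 / ((1.1 x 10^-5) * 1.472) = 323.0 K

323.0 K


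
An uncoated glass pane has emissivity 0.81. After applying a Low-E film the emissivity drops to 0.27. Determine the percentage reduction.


Percentage reduction = (1 - coated/uncoated) * 100
  Ratio = 0.27 / 0.81 = 0.3333
  Reduction = (1 - 0.3333) * 100 = 66.7%

66.7%


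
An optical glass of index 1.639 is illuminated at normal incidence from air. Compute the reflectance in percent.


Fresnel reflectance at normal incidence:
  R = ((n - 1)/(n + 1))^2
  (n - 1)/(n + 1) = (1.639 - 1)/(1.639 + 1) = 0.242137
  R = 0.242137^2 = 0.0586303
  R(%) = 0.0586303 * 100 = 5.863%

5.863%
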